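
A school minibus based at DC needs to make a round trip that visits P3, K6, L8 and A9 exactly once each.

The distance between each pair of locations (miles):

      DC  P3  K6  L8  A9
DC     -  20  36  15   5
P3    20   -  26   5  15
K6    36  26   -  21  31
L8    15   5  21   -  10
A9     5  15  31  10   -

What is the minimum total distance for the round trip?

Shortest round trip = 82 miles.

With 4 stops there are 4!/2 = 12 distinct round trips (a route and its reverse cost the same).
DC-P3-K6-L8-A9-DC: 20+26+21+10+5 = 82
DC-P3-K6-A9-L8-DC: 20+26+31+10+15 = 102
DC-P3-L8-K6-A9-DC: 20+5+21+31+5 = 82
DC-P3-L8-A9-K6-DC: 20+5+10+31+36 = 102
DC-P3-A9-K6-L8-DC: 20+15+31+21+15 = 102
DC-P3-A9-L8-K6-DC: 20+15+10+21+36 = 102
DC-K6-P3-L8-A9-DC: 36+26+5+10+5 = 82
DC-K6-P3-A9-L8-DC: 36+26+15+10+15 = 102
DC-K6-L8-P3-A9-DC: 36+21+5+15+5 = 82
DC-K6-A9-P3-L8-DC: 36+31+15+5+15 = 102
DC-L8-P3-K6-A9-DC: 15+5+26+31+5 = 82
DC-L8-K6-P3-A9-DC: 15+21+26+15+5 = 82
The minimum is 82.
One optimal route: DC → P3 → K6 → L8 → A9 → DC (or its reverse).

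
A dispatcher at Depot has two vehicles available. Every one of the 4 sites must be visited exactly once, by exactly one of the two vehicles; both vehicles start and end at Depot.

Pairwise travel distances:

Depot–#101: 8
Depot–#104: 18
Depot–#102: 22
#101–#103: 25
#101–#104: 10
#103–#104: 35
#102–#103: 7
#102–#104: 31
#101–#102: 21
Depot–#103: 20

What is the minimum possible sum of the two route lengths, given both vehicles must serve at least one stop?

Try each way of splitting the stops between the two vehicles (each non-empty) and, for each split, find the best tour for each vehicle:
  {#101} + {#102, #103, #104}: 16 + 76 = 92
  {#102} + {#101, #103, #104}: 44 + 73 = 117
  {#101, #102} + {#103, #104}: 51 + 73 = 124
  {#103} + {#101, #102, #104}: 40 + 71 = 111
  {#101, #103} + {#102, #104}: 53 + 71 = 124
  {#102, #103} + {#101, #104}: 49 + 36 = 85
  … (7 splits in total)
Best: vehicle 1 Depot → #102 → #103 → Depot = 49; vehicle 2 Depot → #101 → #104 → Depot = 36; combined 85.

85 — the smallest possible combined total.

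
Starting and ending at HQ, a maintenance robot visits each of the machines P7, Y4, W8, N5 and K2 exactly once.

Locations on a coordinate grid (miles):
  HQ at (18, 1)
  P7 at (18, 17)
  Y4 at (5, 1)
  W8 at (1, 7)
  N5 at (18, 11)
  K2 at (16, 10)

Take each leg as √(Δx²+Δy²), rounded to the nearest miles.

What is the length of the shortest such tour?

There are 60 distinct closed tours to check (reversals are equivalent).
HQ - P7 - Y4 - W8 - N5 - K2 - HQ: 16+21+7+17+2+9 = 72
HQ - P7 - Y4 - W8 - K2 - N5 - HQ: 16+21+7+15+2+10 = 71
HQ - P7 - Y4 - N5 - W8 - K2 - HQ: 16+21+16+17+15+9 = 94
HQ - P7 - Y4 - N5 - K2 - W8 - HQ: 16+21+16+2+15+18 = 88
HQ - P7 - Y4 - K2 - W8 - N5 - HQ: 16+21+14+15+17+10 = 93
HQ - P7 - Y4 - K2 - N5 - W8 - HQ: 16+21+14+2+17+18 = 88
HQ - P7 - W8 - Y4 - N5 - K2 - HQ: 16+20+7+16+2+9 = 70
HQ - P7 - W8 - Y4 - K2 - N5 - HQ: 16+20+7+14+2+10 = 69
HQ - P7 - W8 - N5 - Y4 - K2 - HQ: 16+20+17+16+14+9 = 92
HQ - P7 - W8 - N5 - K2 - Y4 - HQ: 16+20+17+2+14+13 = 82
HQ - P7 - W8 - K2 - Y4 - N5 - HQ: 16+20+15+14+16+10 = 91
HQ - P7 - W8 - K2 - N5 - Y4 - HQ: 16+20+15+2+16+13 = 82
HQ - P7 - N5 - Y4 - W8 - K2 - HQ: 16+6+16+7+15+9 = 69
HQ - P7 - N5 - Y4 - K2 - W8 - HQ: 16+6+16+14+15+18 = 85
… (46 more)
HQ - Y4 - W8 - P7 - N5 - K2 - HQ: 13+7+20+6+2+9 = 57  ← best
The minimum is 57.
One optimal route: HQ → Y4 → W8 → P7 → N5 → K2 → HQ (or its reverse).

57 miles — the shortest possible round trip.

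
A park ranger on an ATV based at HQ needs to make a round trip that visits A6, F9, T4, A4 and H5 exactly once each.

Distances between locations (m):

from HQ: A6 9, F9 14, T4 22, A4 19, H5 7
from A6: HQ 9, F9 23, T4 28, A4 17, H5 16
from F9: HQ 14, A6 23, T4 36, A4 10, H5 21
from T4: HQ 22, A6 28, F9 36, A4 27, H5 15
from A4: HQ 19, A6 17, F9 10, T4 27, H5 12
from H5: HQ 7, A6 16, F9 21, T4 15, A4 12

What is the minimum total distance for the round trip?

HQ→A6→F9→T4→A4→H5→HQ: 9+23+36+27+12+7 = 114
HQ→A6→F9→T4→H5→A4→HQ: 9+23+36+15+12+19 = 114
HQ→A6→F9→A4→T4→H5→HQ: 9+23+10+27+15+7 = 91
HQ→A6→F9→A4→H5→T4→HQ: 9+23+10+12+15+22 = 91
HQ→A6→F9→H5→T4→A4→HQ: 9+23+21+15+27+19 = 114
HQ→A6→F9→H5→A4→T4→HQ: 9+23+21+12+27+22 = 114
HQ→A6→T4→F9→A4→H5→HQ: 9+28+36+10+12+7 = 102
HQ→A6→T4→F9→H5→A4→HQ: 9+28+36+21+12+19 = 125
HQ→A6→T4→A4→F9→H5→HQ: 9+28+27+10+21+7 = 102
HQ→A6→T4→A4→H5→F9→HQ: 9+28+27+12+21+14 = 111
HQ→A6→T4→H5→F9→A4→HQ: 9+28+15+21+10+19 = 102
HQ→A6→T4→H5→A4→F9→HQ: 9+28+15+12+10+14 = 88
HQ→A6→A4→F9→T4→H5→HQ: 9+17+10+36+15+7 = 94
HQ→A6→A4→F9→H5→T4→HQ: 9+17+10+21+15+22 = 94
… (46 more)
The minimum is 88.
One optimal route: HQ → A6 → T4 → H5 → A4 → F9 → HQ (or its reverse).

88 m — the shortest possible round trip.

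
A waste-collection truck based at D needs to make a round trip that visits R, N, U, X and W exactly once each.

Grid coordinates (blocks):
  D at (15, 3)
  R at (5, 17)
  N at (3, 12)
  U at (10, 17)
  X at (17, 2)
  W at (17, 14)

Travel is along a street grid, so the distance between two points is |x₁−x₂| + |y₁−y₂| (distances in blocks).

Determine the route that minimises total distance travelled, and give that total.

With 5 stops there are 5!/2 = 60 distinct round trips (a route and its reverse cost the same).
D-R-N-U-X-W-D: 24+7+12+22+12+13 = 90
D-R-N-U-W-X-D: 24+7+12+10+12+3 = 68
D-R-N-X-U-W-D: 24+7+24+22+10+13 = 100
D-R-N-X-W-U-D: 24+7+24+12+10+19 = 96
D-R-N-W-U-X-D: 24+7+16+10+22+3 = 82
D-R-N-W-X-U-D: 24+7+16+12+22+19 = 100
D-R-U-N-X-W-D: 24+5+12+24+12+13 = 90
D-R-U-N-W-X-D: 24+5+12+16+12+3 = 72
D-R-U-X-N-W-D: 24+5+22+24+16+13 = 104
D-R-U-X-W-N-D: 24+5+22+12+16+21 = 100
D-R-U-W-N-X-D: 24+5+10+16+24+3 = 82
D-R-U-W-X-N-D: 24+5+10+12+24+21 = 96
D-R-X-N-U-W-D: 24+27+24+12+10+13 = 110
D-R-X-N-W-U-D: 24+27+24+16+10+19 = 120
… (46 more)
D-N-R-U-W-X-D: 21+7+5+10+12+3 = 58  ← best
The minimum is 58.
One optimal route: D → N → R → U → W → X → D (or its reverse).

Minimum total distance: 58 blocks.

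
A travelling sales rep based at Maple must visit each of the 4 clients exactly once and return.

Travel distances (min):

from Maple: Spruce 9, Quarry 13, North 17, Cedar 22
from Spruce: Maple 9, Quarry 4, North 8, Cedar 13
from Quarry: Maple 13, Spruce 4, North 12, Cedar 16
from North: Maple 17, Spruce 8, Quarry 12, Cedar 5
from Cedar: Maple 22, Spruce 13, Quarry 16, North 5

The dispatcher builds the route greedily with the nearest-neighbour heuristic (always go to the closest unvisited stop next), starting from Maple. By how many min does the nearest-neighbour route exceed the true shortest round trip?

Maple: Spruce=9, Quarry=13, North=17, Cedar=22 ⇒ Spruce
Spruce: Quarry=4, North=8, Cedar=13 ⇒ Quarry
Quarry: North=12, Cedar=16 ⇒ North
North: Cedar=5 ⇒ Cedar
NN route Maple → Spruce → Quarry → North → Cedar → Maple costs 52.
Optimal: Maple → Spruce → Quarry → Cedar → North → Maple costs 51 (by enumerating all 12 distinct tours).
Excess = 52 − 51 = 1.

Excess over optimum: 1 min.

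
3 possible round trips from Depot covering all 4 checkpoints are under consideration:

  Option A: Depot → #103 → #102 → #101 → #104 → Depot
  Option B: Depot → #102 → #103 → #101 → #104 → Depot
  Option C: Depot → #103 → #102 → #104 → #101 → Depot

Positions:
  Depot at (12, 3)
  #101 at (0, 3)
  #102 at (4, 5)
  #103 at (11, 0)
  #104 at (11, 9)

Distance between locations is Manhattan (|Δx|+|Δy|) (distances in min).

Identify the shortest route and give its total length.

Option A: 4 + 12 + 6 + 17 + 7 = 46
Option B: 10 + 12 + 14 + 17 + 7 = 60
Option C: 4 + 12 + 11 + 17 + 12 = 56

Shortest is Option A, total 46 min.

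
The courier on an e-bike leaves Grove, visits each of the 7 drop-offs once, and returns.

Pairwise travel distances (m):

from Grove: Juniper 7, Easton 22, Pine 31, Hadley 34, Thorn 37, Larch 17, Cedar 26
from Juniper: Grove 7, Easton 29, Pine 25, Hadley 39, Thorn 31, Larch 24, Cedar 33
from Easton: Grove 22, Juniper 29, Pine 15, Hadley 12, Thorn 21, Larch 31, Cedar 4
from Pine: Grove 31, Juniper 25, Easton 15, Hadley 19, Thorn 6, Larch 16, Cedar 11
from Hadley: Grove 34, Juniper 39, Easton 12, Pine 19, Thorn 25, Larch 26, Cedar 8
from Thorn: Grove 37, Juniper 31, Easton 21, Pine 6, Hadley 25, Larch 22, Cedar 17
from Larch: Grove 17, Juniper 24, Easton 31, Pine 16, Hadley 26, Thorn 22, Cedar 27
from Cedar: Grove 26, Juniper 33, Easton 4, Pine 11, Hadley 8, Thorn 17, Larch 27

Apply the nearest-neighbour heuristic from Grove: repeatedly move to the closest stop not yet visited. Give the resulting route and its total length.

Total distance 120 m via the nearest-neighbour route Grove → Juniper → Larch → Pine → Thorn → Cedar → Easton → Hadley → Grove.

From Grove: distances to unvisited — Juniper=7, Larch=17, Easton=22, Cedar=26, Pine=31, Hadley=34, Thorn=37. Nearest is Juniper (7).
From Juniper: distances to unvisited — Larch=24, Pine=25, Easton=29, Thorn=31, Cedar=33, Hadley=39. Nearest is Larch (24).
From Larch: distances to unvisited — Pine=16, Thorn=22, Hadley=26, Cedar=27, Easton=31. Nearest is Pine (16).
From Pine: distances to unvisited — Thorn=6, Cedar=11, Easton=15, Hadley=19. Nearest is Thorn (6).
From Thorn: distances to unvisited — Cedar=17, Easton=21, Hadley=25. Nearest is Cedar (17).
From Cedar: distances to unvisited — Easton=4, Hadley=8. Nearest is Easton (4).
From Easton: distances to unvisited — Hadley=12. Nearest is Hadley (12).
Return Hadley→Grove: 34.
Total = 7 + 24 + 16 + 6 + 17 + 4 + 12 + 34 = 120.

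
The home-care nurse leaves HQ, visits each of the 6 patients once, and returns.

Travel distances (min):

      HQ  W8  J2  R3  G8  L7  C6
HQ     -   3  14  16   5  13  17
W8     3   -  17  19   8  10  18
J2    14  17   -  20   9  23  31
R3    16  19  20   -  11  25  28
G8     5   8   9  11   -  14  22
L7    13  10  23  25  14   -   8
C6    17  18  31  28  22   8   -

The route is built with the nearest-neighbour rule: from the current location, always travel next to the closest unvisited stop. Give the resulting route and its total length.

From HQ: distances to unvisited — W8=3, G8=5, L7=13, J2=14, R3=16, C6=17. Nearest is W8 (3).
From W8: distances to unvisited — G8=8, L7=10, J2=17, C6=18, R3=19. Nearest is G8 (8).
From G8: distances to unvisited — J2=9, R3=11, L7=14, C6=22. Nearest is J2 (9).
From J2: distances to unvisited — R3=20, L7=23, C6=31. Nearest is R3 (20).
From R3: distances to unvisited — L7=25, C6=28. Nearest is L7 (25).
From L7: distances to unvisited — C6=8. Nearest is C6 (8).
Return C6→HQ: 17.
Total = 3 + 8 + 9 + 20 + 25 + 8 + 17 = 90.

90 min along HQ → W8 → G8 → J2 → R3 → L7 → C6 → HQ.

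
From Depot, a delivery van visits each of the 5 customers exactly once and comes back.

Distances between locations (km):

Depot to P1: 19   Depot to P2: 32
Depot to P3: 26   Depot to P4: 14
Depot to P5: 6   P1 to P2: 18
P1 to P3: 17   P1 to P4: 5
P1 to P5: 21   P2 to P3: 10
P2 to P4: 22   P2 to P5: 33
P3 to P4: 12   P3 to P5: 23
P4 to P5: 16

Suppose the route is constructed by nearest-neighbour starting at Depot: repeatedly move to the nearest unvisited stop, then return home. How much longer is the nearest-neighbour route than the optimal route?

Excess over optimum: 10 km.

From Depot: P5=6, P4=14, P1=19, P3=26, P2=32 → choose P5 (6).
From P5: P4=16, P1=21, P3=23, P2=33 → choose P4 (16).
From P4: P1=5, P3=12, P2=22 → choose P1 (5).
From P1: P3=17, P2=18 → choose P3 (17).
From P3: P2=10 → choose P2 (10).
NN route Depot → P5 → P4 → P1 → P3 → P2 → Depot costs 86.
Optimal: Depot → P4 → P1 → P2 → P3 → P5 → Depot costs 76 (by enumerating all 60 distinct tours).
Excess = 86 − 76 = 10.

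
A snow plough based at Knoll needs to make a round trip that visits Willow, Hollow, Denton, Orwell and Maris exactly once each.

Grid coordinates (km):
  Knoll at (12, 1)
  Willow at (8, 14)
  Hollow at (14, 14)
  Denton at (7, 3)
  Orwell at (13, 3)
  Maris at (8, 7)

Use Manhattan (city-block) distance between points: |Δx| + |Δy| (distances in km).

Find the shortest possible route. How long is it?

Shortest round trip = 40 km.

Knoll - Willow - Hollow - Denton - Orwell - Maris - Knoll: 17+6+18+6+9+10 = 66
Knoll - Willow - Hollow - Denton - Maris - Orwell - Knoll: 17+6+18+5+9+3 = 58
Knoll - Willow - Hollow - Orwell - Denton - Maris - Knoll: 17+6+12+6+5+10 = 56
Knoll - Willow - Hollow - Orwell - Maris - Denton - Knoll: 17+6+12+9+5+7 = 56
Knoll - Willow - Hollow - Maris - Denton - Orwell - Knoll: 17+6+13+5+6+3 = 50
Knoll - Willow - Hollow - Maris - Orwell - Denton - Knoll: 17+6+13+9+6+7 = 58
Knoll - Willow - Denton - Hollow - Orwell - Maris - Knoll: 17+12+18+12+9+10 = 78
Knoll - Willow - Denton - Hollow - Maris - Orwell - Knoll: 17+12+18+13+9+3 = 72
Knoll - Willow - Denton - Orwell - Hollow - Maris - Knoll: 17+12+6+12+13+10 = 70
Knoll - Willow - Denton - Orwell - Maris - Hollow - Knoll: 17+12+6+9+13+15 = 72
Knoll - Willow - Denton - Maris - Hollow - Orwell - Knoll: 17+12+5+13+12+3 = 62
Knoll - Willow - Denton - Maris - Orwell - Hollow - Knoll: 17+12+5+9+12+15 = 70
Knoll - Willow - Orwell - Hollow - Denton - Maris - Knoll: 17+16+12+18+5+10 = 78
Knoll - Willow - Orwell - Hollow - Maris - Denton - Knoll: 17+16+12+13+5+7 = 70
… (46 more)
Knoll - Denton - Maris - Willow - Hollow - Orwell - Knoll: 7+5+7+6+12+3 = 40  ← best
The minimum is 40.
One optimal route: Knoll → Denton → Maris → Willow → Hollow → Orwell → Knoll (or its reverse).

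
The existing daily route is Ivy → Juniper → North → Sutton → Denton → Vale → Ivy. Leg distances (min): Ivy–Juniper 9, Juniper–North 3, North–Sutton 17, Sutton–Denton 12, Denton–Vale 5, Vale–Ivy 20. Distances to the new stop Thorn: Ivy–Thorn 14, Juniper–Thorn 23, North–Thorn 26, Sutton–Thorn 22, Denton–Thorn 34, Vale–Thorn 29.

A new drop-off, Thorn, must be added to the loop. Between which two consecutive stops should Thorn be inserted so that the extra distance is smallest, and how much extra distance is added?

Insertion cost between consecutive stops i–j is d(i,Thorn) + d(Thorn,j) − d(i,j):
  between Ivy and Juniper: 14 + 23 − 9 = 28
  between Juniper and North: 23 + 26 − 3 = 46
  between North and Sutton: 26 + 22 − 17 = 31
  between Sutton and Denton: 22 + 34 − 12 = 44
  between Denton and Vale: 34 + 29 − 5 = 58
  between Vale and Ivy: 29 + 14 − 20 = 23
Cheapest insertion is between Vale and Ivy, adding 23.
New total = 66 + 23 = 89.

Minimum extra distance: 23 min, inserting Thorn between Vale and Ivy.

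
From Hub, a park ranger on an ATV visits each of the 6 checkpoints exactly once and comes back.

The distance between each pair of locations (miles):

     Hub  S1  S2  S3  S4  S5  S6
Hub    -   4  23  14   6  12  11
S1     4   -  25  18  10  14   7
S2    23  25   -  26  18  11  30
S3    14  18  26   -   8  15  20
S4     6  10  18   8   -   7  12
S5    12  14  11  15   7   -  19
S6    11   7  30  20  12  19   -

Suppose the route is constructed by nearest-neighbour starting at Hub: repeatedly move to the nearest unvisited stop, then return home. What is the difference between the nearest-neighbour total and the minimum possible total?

Excess over optimum: 1 miles.

Hub: S1=4, S4=6, S6=11, S5=12, S3=14, S2=23 ⇒ S1
S1: S6=7, S4=10, S5=14, S3=18, S2=25 ⇒ S6
S6: S4=12, S5=19, S3=20, S2=30 ⇒ S4
S4: S5=7, S3=8, S2=18 ⇒ S5
S5: S2=11, S3=15 ⇒ S2
S2: S3=26 ⇒ S3
NN route Hub → S1 → S6 → S4 → S5 → S2 → S3 → Hub costs 81.
Optimal: Hub → S1 → S6 → S3 → S4 → S2 → S5 → Hub costs 80 (by enumerating all 360 distinct tours).
Excess = 81 − 80 = 1.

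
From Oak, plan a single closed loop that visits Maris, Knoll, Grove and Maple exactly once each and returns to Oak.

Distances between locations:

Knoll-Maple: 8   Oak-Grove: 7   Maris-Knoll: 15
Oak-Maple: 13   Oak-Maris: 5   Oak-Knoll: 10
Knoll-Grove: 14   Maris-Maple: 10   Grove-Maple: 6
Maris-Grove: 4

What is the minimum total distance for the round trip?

Minimum total distance: 33.

Oak - Maris - Knoll - Grove - Maple - Oak: 5+15+14+6+13 = 53
Oak - Maris - Knoll - Maple - Grove - Oak: 5+15+8+6+7 = 41
Oak - Maris - Grove - Knoll - Maple - Oak: 5+4+14+8+13 = 44
Oak - Maris - Grove - Maple - Knoll - Oak: 5+4+6+8+10 = 33
Oak - Maris - Maple - Knoll - Grove - Oak: 5+10+8+14+7 = 44
Oak - Maris - Maple - Grove - Knoll - Oak: 5+10+6+14+10 = 45
Oak - Knoll - Maris - Grove - Maple - Oak: 10+15+4+6+13 = 48
Oak - Knoll - Maris - Maple - Grove - Oak: 10+15+10+6+7 = 48
Oak - Knoll - Grove - Maris - Maple - Oak: 10+14+4+10+13 = 51
Oak - Knoll - Maple - Maris - Grove - Oak: 10+8+10+4+7 = 39
Oak - Grove - Maris - Knoll - Maple - Oak: 7+4+15+8+13 = 47
Oak - Grove - Knoll - Maris - Maple - Oak: 7+14+15+10+13 = 59
The minimum is 33.
One optimal route: Oak → Maris → Grove → Maple → Knoll → Oak (or its reverse).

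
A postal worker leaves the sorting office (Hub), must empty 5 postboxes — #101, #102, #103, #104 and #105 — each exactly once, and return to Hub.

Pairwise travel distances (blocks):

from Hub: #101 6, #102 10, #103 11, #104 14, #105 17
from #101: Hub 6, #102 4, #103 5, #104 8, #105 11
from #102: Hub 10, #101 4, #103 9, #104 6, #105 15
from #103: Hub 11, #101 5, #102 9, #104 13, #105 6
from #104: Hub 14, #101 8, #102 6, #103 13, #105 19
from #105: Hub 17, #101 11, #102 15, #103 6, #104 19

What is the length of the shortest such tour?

Hub-#101-#102-#103-#104-#105-Hub: 6+4+9+13+19+17 = 68
Hub-#101-#102-#103-#105-#104-Hub: 6+4+9+6+19+14 = 58
Hub-#101-#102-#104-#103-#105-Hub: 6+4+6+13+6+17 = 52
Hub-#101-#102-#104-#105-#103-Hub: 6+4+6+19+6+11 = 52
Hub-#101-#102-#105-#103-#104-Hub: 6+4+15+6+13+14 = 58
Hub-#101-#102-#105-#104-#103-Hub: 6+4+15+19+13+11 = 68
Hub-#101-#103-#102-#104-#105-Hub: 6+5+9+6+19+17 = 62
Hub-#101-#103-#102-#105-#104-Hub: 6+5+9+15+19+14 = 68
Hub-#101-#103-#104-#102-#105-Hub: 6+5+13+6+15+17 = 62
Hub-#101-#103-#104-#105-#102-Hub: 6+5+13+19+15+10 = 68
Hub-#101-#103-#105-#102-#104-Hub: 6+5+6+15+6+14 = 52
Hub-#101-#103-#105-#104-#102-Hub: 6+5+6+19+6+10 = 52
Hub-#101-#104-#102-#103-#105-Hub: 6+8+6+9+6+17 = 52
Hub-#101-#104-#102-#105-#103-Hub: 6+8+6+15+6+11 = 52
… (46 more)
The minimum is 52.
One optimal route: Hub → #101 → #102 → #104 → #103 → #105 → Hub (or its reverse).

Minimum total distance: 52 blocks.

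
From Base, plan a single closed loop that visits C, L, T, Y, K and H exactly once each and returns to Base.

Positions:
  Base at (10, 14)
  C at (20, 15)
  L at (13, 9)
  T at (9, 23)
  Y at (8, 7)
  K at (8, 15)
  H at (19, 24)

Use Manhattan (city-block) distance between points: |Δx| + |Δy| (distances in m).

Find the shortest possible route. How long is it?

Shortest round trip = 62 m.

Base → C → L → T → Y → K → H → Base: 11+13+18+17+8+20+19 = 106
Base → C → L → T → Y → H → K → Base: 11+13+18+17+28+20+3 = 110
Base → C → L → T → K → Y → H → Base: 11+13+18+9+8+28+19 = 106
Base → C → L → T → K → H → Y → Base: 11+13+18+9+20+28+9 = 108
Base → C → L → T → H → Y → K → Base: 11+13+18+11+28+8+3 = 92
Base → C → L → T → H → K → Y → Base: 11+13+18+11+20+8+9 = 90
Base → C → L → Y → T → K → H → Base: 11+13+7+17+9+20+19 = 96
Base → C → L → Y → T → H → K → Base: 11+13+7+17+11+20+3 = 82
… (352 more)
Base → T → H → C → L → Y → K → Base: 10+11+10+13+7+8+3 = 62  ← best
The minimum is 62.
One optimal route: Base → T → H → C → L → Y → K → Base (or its reverse).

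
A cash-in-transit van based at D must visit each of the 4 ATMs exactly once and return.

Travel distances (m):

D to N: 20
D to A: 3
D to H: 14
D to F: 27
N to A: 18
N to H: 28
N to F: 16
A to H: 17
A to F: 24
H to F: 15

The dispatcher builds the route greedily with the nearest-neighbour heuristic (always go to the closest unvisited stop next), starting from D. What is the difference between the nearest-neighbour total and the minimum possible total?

D: A=3, H=14, N=20, F=27 ⇒ A
A: H=17, N=18, F=24 ⇒ H
H: F=15, N=28 ⇒ F
F: N=16 ⇒ N
NN route D → A → H → F → N → D costs 71.
Optimal: D → A → N → F → H → D costs 66 (by enumerating all 12 distinct tours).
Excess = 71 − 66 = 5.

Excess over optimum: 5 m.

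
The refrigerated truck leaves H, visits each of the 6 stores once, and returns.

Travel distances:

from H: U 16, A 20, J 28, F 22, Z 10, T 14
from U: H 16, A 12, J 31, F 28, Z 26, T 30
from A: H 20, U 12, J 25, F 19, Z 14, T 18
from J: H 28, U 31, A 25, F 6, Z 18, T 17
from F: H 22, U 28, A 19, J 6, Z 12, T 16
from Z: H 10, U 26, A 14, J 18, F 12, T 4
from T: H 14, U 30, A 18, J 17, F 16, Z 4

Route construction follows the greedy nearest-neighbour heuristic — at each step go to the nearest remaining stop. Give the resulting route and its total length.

Total distance 89 via the nearest-neighbour route H → Z → T → F → J → A → U → H.

From H: distances to unvisited — Z=10, T=14, U=16, A=20, F=22, J=28. Nearest is Z (10).
From Z: distances to unvisited — T=4, F=12, A=14, J=18, U=26. Nearest is T (4).
From T: distances to unvisited — F=16, J=17, A=18, U=30. Nearest is F (16).
From F: distances to unvisited — J=6, A=19, U=28. Nearest is J (6).
From J: distances to unvisited — A=25, U=31. Nearest is A (25).
From A: distances to unvisited — U=12. Nearest is U (12).
Return U→H: 16.
Total = 10 + 4 + 16 + 6 + 25 + 12 + 16 = 89.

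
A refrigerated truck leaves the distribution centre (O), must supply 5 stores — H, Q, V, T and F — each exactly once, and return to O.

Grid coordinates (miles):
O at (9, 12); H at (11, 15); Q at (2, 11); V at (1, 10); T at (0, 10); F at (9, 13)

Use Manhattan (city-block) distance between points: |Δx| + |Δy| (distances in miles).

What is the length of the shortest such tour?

Shortest round trip = 32 miles.

O-H-Q-V-T-F-O: 5+13+2+1+12+1 = 34
O-H-Q-V-F-T-O: 5+13+2+11+12+11 = 54
O-H-Q-T-V-F-O: 5+13+3+1+11+1 = 34
O-H-Q-T-F-V-O: 5+13+3+12+11+10 = 54
O-H-Q-F-V-T-O: 5+13+9+11+1+11 = 50
O-H-Q-F-T-V-O: 5+13+9+12+1+10 = 50
O-H-V-Q-T-F-O: 5+15+2+3+12+1 = 38
O-H-V-Q-F-T-O: 5+15+2+9+12+11 = 54
O-H-V-T-Q-F-O: 5+15+1+3+9+1 = 34
O-H-V-T-F-Q-O: 5+15+1+12+9+8 = 50
O-H-V-F-Q-T-O: 5+15+11+9+3+11 = 54
O-H-V-F-T-Q-O: 5+15+11+12+3+8 = 54
O-H-T-Q-V-F-O: 5+16+3+2+11+1 = 38
O-H-T-Q-F-V-O: 5+16+3+9+11+10 = 54
… (46 more)
O-H-F-Q-V-T-O: 5+4+9+2+1+11 = 32  ← best
The minimum is 32.
One optimal route: O → H → F → Q → V → T → O (or its reverse).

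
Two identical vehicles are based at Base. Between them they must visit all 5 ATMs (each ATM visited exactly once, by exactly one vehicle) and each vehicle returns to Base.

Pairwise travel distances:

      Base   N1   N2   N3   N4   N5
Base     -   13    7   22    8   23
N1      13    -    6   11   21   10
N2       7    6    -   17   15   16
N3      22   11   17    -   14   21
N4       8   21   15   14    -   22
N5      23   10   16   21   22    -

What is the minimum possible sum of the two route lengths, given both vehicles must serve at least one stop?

Minimum combined distance: 80.

Check every non-empty split of the stops between the two vehicles; for each half take its own optimal tour:
  {N1} + {N2, N3, N4, N5}: 26 + 66 = 92
  {N2} + {N1, N3, N4, N5}: 14 + 66 = 80
  {N1, N2} + {N3, N4, N5}: 26 + 66 = 92
  {N3} + {N1, N2, N4, N5}: 44 + 53 = 97
  {N1, N3} + {N2, N4, N5}: 46 + 53 = 99
  {N2, N3} + {N1, N4, N5}: 46 + 53 = 99
  … (15 splits in total)
Best: vehicle 1 Base → N2 → Base = 14; vehicle 2 Base → N1 → N5 → N3 → N4 → Base = 66; combined 80.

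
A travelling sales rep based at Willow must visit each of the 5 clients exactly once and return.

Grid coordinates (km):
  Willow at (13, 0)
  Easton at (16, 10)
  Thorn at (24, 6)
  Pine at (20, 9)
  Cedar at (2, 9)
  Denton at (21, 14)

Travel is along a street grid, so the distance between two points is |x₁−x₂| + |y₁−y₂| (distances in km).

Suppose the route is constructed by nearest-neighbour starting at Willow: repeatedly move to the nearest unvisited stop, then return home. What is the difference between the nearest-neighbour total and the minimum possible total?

Excess over optimum: 6 km.

From Willow: Easton=13, Pine=16, Thorn=17, Cedar=20, Denton=22 → choose Easton (13).
From Easton: Pine=5, Denton=9, Thorn=12, Cedar=15 → choose Pine (5).
From Pine: Denton=6, Thorn=7, Cedar=18 → choose Denton (6).
From Denton: Thorn=11, Cedar=24 → choose Thorn (11).
From Thorn: Cedar=25 → choose Cedar (25).
NN route Willow → Easton → Pine → Denton → Thorn → Cedar → Willow costs 80.
Optimal: Willow → Thorn → Pine → Denton → Easton → Cedar → Willow costs 74 (by enumerating all 60 distinct tours).
Excess = 80 − 74 = 6.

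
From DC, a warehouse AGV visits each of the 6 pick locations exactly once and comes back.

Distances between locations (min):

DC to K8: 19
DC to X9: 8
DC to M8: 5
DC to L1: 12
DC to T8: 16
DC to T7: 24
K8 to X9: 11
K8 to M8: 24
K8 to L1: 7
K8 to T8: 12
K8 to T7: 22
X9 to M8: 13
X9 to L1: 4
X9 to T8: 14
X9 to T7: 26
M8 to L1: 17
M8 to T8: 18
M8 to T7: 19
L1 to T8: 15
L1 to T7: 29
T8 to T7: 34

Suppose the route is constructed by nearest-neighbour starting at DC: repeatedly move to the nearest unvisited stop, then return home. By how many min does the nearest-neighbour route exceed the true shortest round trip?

DC: M8=5, X9=8, L1=12, T8=16, K8=19, T7=24 ⇒ M8
M8: X9=13, L1=17, T8=18, T7=19, K8=24 ⇒ X9
X9: L1=4, K8=11, T8=14, T7=26 ⇒ L1
L1: K8=7, T8=15, T7=29 ⇒ K8
K8: T8=12, T7=22 ⇒ T8
T8: T7=34 ⇒ T7
NN route DC → M8 → X9 → L1 → K8 → T8 → T7 → DC costs 99.
Optimal: DC → X9 → L1 → T8 → K8 → T7 → M8 → DC costs 85 (by enumerating all 360 distinct tours).
Excess = 99 − 85 = 14.

The nearest-neighbour route is 14 min longer than optimal.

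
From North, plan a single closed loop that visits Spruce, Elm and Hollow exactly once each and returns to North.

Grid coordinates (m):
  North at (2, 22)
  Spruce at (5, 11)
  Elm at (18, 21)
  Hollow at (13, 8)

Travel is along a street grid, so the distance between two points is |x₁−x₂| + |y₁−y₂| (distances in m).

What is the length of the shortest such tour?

There are 3 distinct closed tours to check (reversals are equivalent).
North - Spruce - Elm - Hollow - North: 14+23+18+25 = 80
North - Spruce - Hollow - Elm - North: 14+11+18+17 = 60
North - Elm - Spruce - Hollow - North: 17+23+11+25 = 76
The minimum is 60.
One optimal route: North → Spruce → Hollow → Elm → North (or its reverse).

Shortest round trip = 60 m.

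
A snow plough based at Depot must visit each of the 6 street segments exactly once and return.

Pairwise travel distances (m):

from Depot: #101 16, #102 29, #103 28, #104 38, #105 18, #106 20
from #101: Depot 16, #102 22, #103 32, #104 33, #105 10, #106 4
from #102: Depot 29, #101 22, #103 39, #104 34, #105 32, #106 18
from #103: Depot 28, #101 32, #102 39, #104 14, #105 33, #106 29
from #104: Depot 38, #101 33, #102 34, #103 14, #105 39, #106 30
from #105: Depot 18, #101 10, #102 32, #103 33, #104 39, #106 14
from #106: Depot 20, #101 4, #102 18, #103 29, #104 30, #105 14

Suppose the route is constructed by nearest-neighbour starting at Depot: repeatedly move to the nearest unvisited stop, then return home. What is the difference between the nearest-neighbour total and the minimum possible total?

Excess over optimum: 16 m.

Depot: #101=16, #105=18, #106=20, #103=28, #102=29, #104=38 ⇒ #101
#101: #106=4, #105=10, #102=22, #103=32, #104=33 ⇒ #106
#106: #105=14, #102=18, #103=29, #104=30 ⇒ #105
#105: #102=32, #103=33, #104=39 ⇒ #102
#102: #104=34, #103=39 ⇒ #104
#104: #103=14 ⇒ #103
NN route Depot → #101 → #106 → #105 → #102 → #104 → #103 → Depot costs 142.
Optimal: Depot → #103 → #104 → #102 → #106 → #101 → #105 → Depot costs 126 (by enumerating all 360 distinct tours).
Excess = 142 − 126 = 16.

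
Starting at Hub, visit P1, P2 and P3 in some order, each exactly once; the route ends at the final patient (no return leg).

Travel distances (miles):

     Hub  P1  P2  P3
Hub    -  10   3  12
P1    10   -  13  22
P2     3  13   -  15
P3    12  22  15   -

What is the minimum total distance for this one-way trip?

38 miles — the minimum one-way total.

There are 3! = 6 possible orderings.
Hub → P1 → P2 → P3: 10+13+15 = 38
Hub → P1 → P3 → P2: 10+22+15 = 47
Hub → P2 → P1 → P3: 3+13+22 = 38
Hub → P2 → P3 → P1: 3+15+22 = 40
Hub → P3 → P1 → P2: 12+22+13 = 47
Hub → P3 → P2 → P1: 12+15+13 = 40
The minimum is 38.
One shortest path: Hub → P1 → P2 → P3.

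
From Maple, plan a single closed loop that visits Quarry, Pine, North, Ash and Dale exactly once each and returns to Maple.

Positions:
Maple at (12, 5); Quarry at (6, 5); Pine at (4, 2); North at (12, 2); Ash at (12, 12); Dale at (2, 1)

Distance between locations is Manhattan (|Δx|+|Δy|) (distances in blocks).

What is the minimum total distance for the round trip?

There are 60 distinct closed tours to check (reversals are equivalent).
Maple-Quarry-Pine-North-Ash-Dale-Maple: 6+5+8+10+21+14 = 64
Maple-Quarry-Pine-North-Dale-Ash-Maple: 6+5+8+11+21+7 = 58
Maple-Quarry-Pine-Ash-North-Dale-Maple: 6+5+18+10+11+14 = 64
Maple-Quarry-Pine-Ash-Dale-North-Maple: 6+5+18+21+11+3 = 64
Maple-Quarry-Pine-Dale-North-Ash-Maple: 6+5+3+11+10+7 = 42
Maple-Quarry-Pine-Dale-Ash-North-Maple: 6+5+3+21+10+3 = 48
Maple-Quarry-North-Pine-Ash-Dale-Maple: 6+9+8+18+21+14 = 76
Maple-Quarry-North-Pine-Dale-Ash-Maple: 6+9+8+3+21+7 = 54
Maple-Quarry-North-Ash-Pine-Dale-Maple: 6+9+10+18+3+14 = 60
Maple-Quarry-North-Ash-Dale-Pine-Maple: 6+9+10+21+3+11 = 60
Maple-Quarry-North-Dale-Pine-Ash-Maple: 6+9+11+3+18+7 = 54
Maple-Quarry-North-Dale-Ash-Pine-Maple: 6+9+11+21+18+11 = 76
Maple-Quarry-Ash-Pine-North-Dale-Maple: 6+13+18+8+11+14 = 70
Maple-Quarry-Ash-Pine-Dale-North-Maple: 6+13+18+3+11+3 = 54
… (46 more)
The minimum is 42.
One optimal route: Maple → Quarry → Pine → Dale → North → Ash → Maple (or its reverse).

Minimum total distance: 42 blocks.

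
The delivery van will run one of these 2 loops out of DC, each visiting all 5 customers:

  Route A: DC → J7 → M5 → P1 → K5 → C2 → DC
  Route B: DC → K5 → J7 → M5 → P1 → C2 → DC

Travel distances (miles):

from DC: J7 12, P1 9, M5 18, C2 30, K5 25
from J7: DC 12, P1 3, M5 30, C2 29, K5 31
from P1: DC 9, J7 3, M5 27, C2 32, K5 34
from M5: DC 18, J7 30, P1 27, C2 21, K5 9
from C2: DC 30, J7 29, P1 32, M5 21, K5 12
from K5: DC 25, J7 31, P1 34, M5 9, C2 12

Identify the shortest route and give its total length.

Route A: 12 + 30 + 27 + 34 + 12 + 30 = 145
Route B: 25 + 31 + 30 + 27 + 32 + 30 = 175

Shortest is Route A, total 145 miles.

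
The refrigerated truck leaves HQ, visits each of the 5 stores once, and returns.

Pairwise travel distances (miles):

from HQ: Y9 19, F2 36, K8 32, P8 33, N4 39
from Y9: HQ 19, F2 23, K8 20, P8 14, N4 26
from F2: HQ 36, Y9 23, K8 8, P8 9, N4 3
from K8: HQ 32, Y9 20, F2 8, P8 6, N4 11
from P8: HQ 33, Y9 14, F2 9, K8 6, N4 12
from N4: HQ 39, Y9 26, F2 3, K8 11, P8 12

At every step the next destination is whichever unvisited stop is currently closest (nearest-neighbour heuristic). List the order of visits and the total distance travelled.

From HQ: distances to unvisited — Y9=19, K8=32, P8=33, F2=36, N4=39. Nearest is Y9 (19).
From Y9: distances to unvisited — P8=14, K8=20, F2=23, N4=26. Nearest is P8 (14).
From P8: distances to unvisited — K8=6, F2=9, N4=12. Nearest is K8 (6).
From K8: distances to unvisited — F2=8, N4=11. Nearest is F2 (8).
From F2: distances to unvisited — N4=3. Nearest is N4 (3).
Return N4→HQ: 39.
Total = 19 + 14 + 6 + 8 + 3 + 39 = 89.

89 miles along HQ → Y9 → P8 → K8 → F2 → N4 → HQ.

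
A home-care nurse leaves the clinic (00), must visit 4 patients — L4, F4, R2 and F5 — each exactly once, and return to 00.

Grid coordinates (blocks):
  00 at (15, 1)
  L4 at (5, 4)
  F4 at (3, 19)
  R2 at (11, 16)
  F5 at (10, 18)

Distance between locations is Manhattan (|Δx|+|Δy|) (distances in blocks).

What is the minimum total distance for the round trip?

Shortest round trip = 60 blocks.

With 4 stops there are 4!/2 = 12 distinct round trips (a route and its reverse cost the same).
00 - L4 - F4 - R2 - F5 - 00: 13+17+11+3+22 = 66
00 - L4 - F4 - F5 - R2 - 00: 13+17+8+3+19 = 60
00 - L4 - R2 - F4 - F5 - 00: 13+18+11+8+22 = 72
00 - L4 - R2 - F5 - F4 - 00: 13+18+3+8+30 = 72
00 - L4 - F5 - F4 - R2 - 00: 13+19+8+11+19 = 70
00 - L4 - F5 - R2 - F4 - 00: 13+19+3+11+30 = 76
00 - F4 - L4 - R2 - F5 - 00: 30+17+18+3+22 = 90
00 - F4 - L4 - F5 - R2 - 00: 30+17+19+3+19 = 88
00 - F4 - R2 - L4 - F5 - 00: 30+11+18+19+22 = 100
00 - F4 - F5 - L4 - R2 - 00: 30+8+19+18+19 = 94
00 - R2 - L4 - F4 - F5 - 00: 19+18+17+8+22 = 84
00 - R2 - F4 - L4 - F5 - 00: 19+11+17+19+22 = 88
The minimum is 60.
One optimal route: 00 → L4 → F4 → F5 → R2 → 00 (or its reverse).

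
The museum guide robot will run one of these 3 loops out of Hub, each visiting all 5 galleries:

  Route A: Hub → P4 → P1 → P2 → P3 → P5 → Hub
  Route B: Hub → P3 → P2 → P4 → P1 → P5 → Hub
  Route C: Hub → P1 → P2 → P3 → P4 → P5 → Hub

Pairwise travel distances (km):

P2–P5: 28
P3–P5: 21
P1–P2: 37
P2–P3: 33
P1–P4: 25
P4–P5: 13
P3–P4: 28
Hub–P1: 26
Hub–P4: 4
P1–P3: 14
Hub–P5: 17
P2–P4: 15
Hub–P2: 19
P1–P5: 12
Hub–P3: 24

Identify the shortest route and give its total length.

Route A: 4 + 25 + 37 + 33 + 21 + 17 = 137
Route B: 24 + 33 + 15 + 25 + 12 + 17 = 126
Route C: 26 + 37 + 33 + 28 + 13 + 17 = 154

126 km — Route B is the shortest.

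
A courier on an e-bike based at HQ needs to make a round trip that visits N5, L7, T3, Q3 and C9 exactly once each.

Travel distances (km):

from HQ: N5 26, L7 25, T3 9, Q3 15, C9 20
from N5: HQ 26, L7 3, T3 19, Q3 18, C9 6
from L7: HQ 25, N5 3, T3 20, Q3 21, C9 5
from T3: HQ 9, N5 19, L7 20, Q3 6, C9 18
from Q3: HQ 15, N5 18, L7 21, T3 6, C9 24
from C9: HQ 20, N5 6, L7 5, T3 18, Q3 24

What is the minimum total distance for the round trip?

61 km — the shortest possible round trip.

There are 60 distinct closed tours to check (reversals are equivalent).
HQ→N5→L7→T3→Q3→C9→HQ: 26+3+20+6+24+20 = 99
HQ→N5→L7→T3→C9→Q3→HQ: 26+3+20+18+24+15 = 106
HQ→N5→L7→Q3→T3→C9→HQ: 26+3+21+6+18+20 = 94
HQ→N5→L7→Q3→C9→T3→HQ: 26+3+21+24+18+9 = 101
HQ→N5→L7→C9→T3→Q3→HQ: 26+3+5+18+6+15 = 73
HQ→N5→L7→C9→Q3→T3→HQ: 26+3+5+24+6+9 = 73
HQ→N5→T3→L7→Q3→C9→HQ: 26+19+20+21+24+20 = 130
HQ→N5→T3→L7→C9→Q3→HQ: 26+19+20+5+24+15 = 109
HQ→N5→T3→Q3→L7→C9→HQ: 26+19+6+21+5+20 = 97
HQ→N5→T3→Q3→C9→L7→HQ: 26+19+6+24+5+25 = 105
HQ→N5→T3→C9→L7→Q3→HQ: 26+19+18+5+21+15 = 104
HQ→N5→T3→C9→Q3→L7→HQ: 26+19+18+24+21+25 = 133
HQ→N5→Q3→L7→T3→C9→HQ: 26+18+21+20+18+20 = 123
HQ→N5→Q3→L7→C9→T3→HQ: 26+18+21+5+18+9 = 97
… (46 more)
HQ→T3→Q3→N5→L7→C9→HQ: 9+6+18+3+5+20 = 61  ← best
The minimum is 61.
One optimal route: HQ → T3 → Q3 → N5 → L7 → C9 → HQ (or its reverse).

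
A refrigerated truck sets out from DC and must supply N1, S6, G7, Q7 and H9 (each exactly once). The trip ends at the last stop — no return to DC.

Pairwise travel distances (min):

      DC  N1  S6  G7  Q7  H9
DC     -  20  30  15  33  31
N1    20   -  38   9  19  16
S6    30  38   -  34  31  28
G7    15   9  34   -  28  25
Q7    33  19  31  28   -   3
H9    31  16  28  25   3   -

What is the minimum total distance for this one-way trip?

Minimum one-way distance = 74 min.

There are 5! = 120 possible orderings.
DC→N1→S6→G7→Q7→H9: 20+38+34+28+3 = 123
DC→N1→S6→G7→H9→Q7: 20+38+34+25+3 = 120
DC→N1→S6→Q7→G7→H9: 20+38+31+28+25 = 142
DC→N1→S6→Q7→H9→G7: 20+38+31+3+25 = 117
DC→N1→S6→H9→G7→Q7: 20+38+28+25+28 = 139
DC→N1→S6→H9→Q7→G7: 20+38+28+3+28 = 117
DC→N1→G7→S6→Q7→H9: 20+9+34+31+3 = 97
DC→N1→G7→S6→H9→Q7: 20+9+34+28+3 = 94
DC→N1→G7→Q7→S6→H9: 20+9+28+31+28 = 116
DC→N1→G7→Q7→H9→S6: 20+9+28+3+28 = 88
DC→N1→G7→H9→S6→Q7: 20+9+25+28+31 = 113
DC→N1→G7→H9→Q7→S6: 20+9+25+3+31 = 88
DC→N1→Q7→S6→G7→H9: 20+19+31+34+25 = 129
DC→N1→Q7→S6→H9→G7: 20+19+31+28+25 = 123
… (106 more)
DC→G7→N1→Q7→H9→S6: 15+9+19+3+28 = 74  ← best
The minimum is 74.
One shortest path: DC → G7 → N1 → Q7 → H9 → S6.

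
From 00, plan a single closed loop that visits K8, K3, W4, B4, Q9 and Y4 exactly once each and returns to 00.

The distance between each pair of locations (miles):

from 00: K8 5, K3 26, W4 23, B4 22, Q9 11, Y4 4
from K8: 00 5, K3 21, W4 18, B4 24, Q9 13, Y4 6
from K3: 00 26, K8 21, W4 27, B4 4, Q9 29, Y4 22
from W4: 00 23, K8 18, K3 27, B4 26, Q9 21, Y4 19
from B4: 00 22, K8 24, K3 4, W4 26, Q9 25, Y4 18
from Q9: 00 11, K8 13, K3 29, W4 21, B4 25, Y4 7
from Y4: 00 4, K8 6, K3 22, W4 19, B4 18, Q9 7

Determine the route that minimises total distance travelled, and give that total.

88 miles — the shortest possible round trip.

There are 360 distinct closed tours to check (reversals are equivalent).
00-K8-K3-W4-B4-Q9-Y4-00: 5+21+27+26+25+7+4 = 115
00-K8-K3-W4-B4-Y4-Q9-00: 5+21+27+26+18+7+11 = 115
00-K8-K3-W4-Q9-B4-Y4-00: 5+21+27+21+25+18+4 = 121
00-K8-K3-W4-Q9-Y4-B4-00: 5+21+27+21+7+18+22 = 121
00-K8-K3-W4-Y4-B4-Q9-00: 5+21+27+19+18+25+11 = 126
00-K8-K3-W4-Y4-Q9-B4-00: 5+21+27+19+7+25+22 = 126
00-K8-K3-B4-W4-Q9-Y4-00: 5+21+4+26+21+7+4 = 88
00-K8-K3-B4-W4-Y4-Q9-00: 5+21+4+26+19+7+11 = 93
… (352 more)
The minimum is 88.
One optimal route: 00 → K8 → K3 → B4 → W4 → Q9 → Y4 → 00 (or its reverse).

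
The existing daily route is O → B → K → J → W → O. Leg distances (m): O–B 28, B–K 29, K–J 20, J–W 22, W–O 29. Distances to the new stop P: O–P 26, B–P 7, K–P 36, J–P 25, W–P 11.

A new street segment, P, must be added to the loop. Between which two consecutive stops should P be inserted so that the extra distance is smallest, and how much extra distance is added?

Insertion cost between consecutive stops i–j is d(i,P) + d(P,j) − d(i,j):
  between O and B: 26 + 7 − 28 = 5
  between B and K: 7 + 36 − 29 = 14
  between K and J: 36 + 25 − 20 = 41
  between J and W: 25 + 11 − 22 = 14
  between W and O: 11 + 26 − 29 = 8
Cheapest insertion is between O and B, adding 5.
New total = 128 + 5 = 133.

+5 m — insert P between O and B.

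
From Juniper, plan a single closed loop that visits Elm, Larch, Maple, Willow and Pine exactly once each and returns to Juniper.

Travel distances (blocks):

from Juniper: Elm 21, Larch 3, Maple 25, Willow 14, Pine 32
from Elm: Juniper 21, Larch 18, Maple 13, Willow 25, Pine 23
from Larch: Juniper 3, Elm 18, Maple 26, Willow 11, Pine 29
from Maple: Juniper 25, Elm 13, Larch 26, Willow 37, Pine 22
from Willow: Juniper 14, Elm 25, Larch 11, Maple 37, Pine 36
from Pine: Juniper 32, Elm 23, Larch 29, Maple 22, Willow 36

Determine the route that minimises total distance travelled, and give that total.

Juniper - Elm - Larch - Maple - Willow - Pine - Juniper: 21+18+26+37+36+32 = 170
Juniper - Elm - Larch - Maple - Pine - Willow - Juniper: 21+18+26+22+36+14 = 137
Juniper - Elm - Larch - Willow - Maple - Pine - Juniper: 21+18+11+37+22+32 = 141
Juniper - Elm - Larch - Willow - Pine - Maple - Juniper: 21+18+11+36+22+25 = 133
Juniper - Elm - Larch - Pine - Maple - Willow - Juniper: 21+18+29+22+37+14 = 141
Juniper - Elm - Larch - Pine - Willow - Maple - Juniper: 21+18+29+36+37+25 = 166
Juniper - Elm - Maple - Larch - Willow - Pine - Juniper: 21+13+26+11+36+32 = 139
Juniper - Elm - Maple - Larch - Pine - Willow - Juniper: 21+13+26+29+36+14 = 139
Juniper - Elm - Maple - Willow - Larch - Pine - Juniper: 21+13+37+11+29+32 = 143
Juniper - Elm - Maple - Willow - Pine - Larch - Juniper: 21+13+37+36+29+3 = 139
Juniper - Elm - Maple - Pine - Larch - Willow - Juniper: 21+13+22+29+11+14 = 110
Juniper - Elm - Maple - Pine - Willow - Larch - Juniper: 21+13+22+36+11+3 = 106
Juniper - Elm - Willow - Larch - Maple - Pine - Juniper: 21+25+11+26+22+32 = 137
Juniper - Elm - Willow - Larch - Pine - Maple - Juniper: 21+25+11+29+22+25 = 133
… (46 more)
The minimum is 106.
One optimal route: Juniper → Elm → Maple → Pine → Willow → Larch → Juniper (or its reverse).

Shortest round trip = 106 blocks.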